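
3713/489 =7 + 290/489 = 7.59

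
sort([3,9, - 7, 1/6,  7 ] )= [ - 7, 1/6,  3,7 , 9]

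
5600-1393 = 4207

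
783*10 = 7830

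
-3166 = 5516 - 8682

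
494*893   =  441142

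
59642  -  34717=24925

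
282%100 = 82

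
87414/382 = 228 + 159/191 = 228.83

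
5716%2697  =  322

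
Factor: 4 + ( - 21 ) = -17 = -  17^1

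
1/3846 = 1/3846= 0.00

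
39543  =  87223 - 47680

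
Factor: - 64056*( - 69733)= 4466817048 = 2^3*3^1*17^1*137^1*157^1  *  509^1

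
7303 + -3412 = 3891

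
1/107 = 1/107=0.01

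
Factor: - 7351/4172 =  - 2^( -2 )*7^( - 1 ) * 149^ ( - 1)*7351^1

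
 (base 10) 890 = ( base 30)tk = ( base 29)11K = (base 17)316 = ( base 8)1572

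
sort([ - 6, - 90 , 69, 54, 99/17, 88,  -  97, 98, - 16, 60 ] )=[-97, - 90, -16,-6,99/17,54, 60, 69, 88, 98] 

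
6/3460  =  3/1730 = 0.00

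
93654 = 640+93014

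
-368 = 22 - 390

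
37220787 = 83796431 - 46575644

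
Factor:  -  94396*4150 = -391743400=   - 2^3*5^2*83^1*23599^1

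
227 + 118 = 345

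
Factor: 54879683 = 83^1*661201^1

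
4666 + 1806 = 6472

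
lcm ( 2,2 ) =2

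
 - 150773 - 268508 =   -  419281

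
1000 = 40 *25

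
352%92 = 76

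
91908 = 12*7659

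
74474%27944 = 18586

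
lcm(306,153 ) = 306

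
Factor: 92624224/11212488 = 1654004/200223 = 2^2*3^( - 2)*11^1 * 22247^( - 1)*37591^1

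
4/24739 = 4/24739  =  0.00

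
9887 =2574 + 7313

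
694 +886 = 1580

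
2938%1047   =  844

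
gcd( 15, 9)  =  3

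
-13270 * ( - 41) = 544070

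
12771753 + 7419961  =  20191714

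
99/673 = 99/673 = 0.15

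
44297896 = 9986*4436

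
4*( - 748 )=-2992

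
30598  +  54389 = 84987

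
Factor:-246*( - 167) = 2^1*3^1*41^1*167^1 = 41082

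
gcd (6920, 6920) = 6920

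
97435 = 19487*5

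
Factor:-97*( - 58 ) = 2^1* 29^1*97^1= 5626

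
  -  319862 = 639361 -959223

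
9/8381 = 9/8381 = 0.00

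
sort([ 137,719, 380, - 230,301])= [-230, 137,301, 380,719]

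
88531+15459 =103990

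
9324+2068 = 11392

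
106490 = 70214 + 36276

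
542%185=172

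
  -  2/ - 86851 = 2/86851=0.00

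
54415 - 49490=4925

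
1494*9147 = 13665618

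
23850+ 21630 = 45480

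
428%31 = 25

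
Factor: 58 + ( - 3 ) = 55= 5^1 * 11^1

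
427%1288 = 427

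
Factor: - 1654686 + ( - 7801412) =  - 2^1*61^1*77509^1 = - 9456098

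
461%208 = 45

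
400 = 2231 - 1831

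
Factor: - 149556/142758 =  - 22/21 = -2^1*3^( - 1)*7^( - 1)*11^1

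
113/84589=113/84589  =  0.00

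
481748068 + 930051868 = 1411799936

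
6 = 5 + 1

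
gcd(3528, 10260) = 36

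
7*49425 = 345975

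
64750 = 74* 875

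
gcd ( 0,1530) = 1530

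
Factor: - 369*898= - 331362 = - 2^1*3^2* 41^1*449^1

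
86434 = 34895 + 51539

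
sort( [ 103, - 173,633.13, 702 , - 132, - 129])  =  [ - 173, - 132, - 129,103,633.13,702] 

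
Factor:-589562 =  - 2^1 *294781^1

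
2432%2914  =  2432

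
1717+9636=11353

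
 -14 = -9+  -  5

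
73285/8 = 73285/8 = 9160.62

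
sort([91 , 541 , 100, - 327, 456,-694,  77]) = [ - 694, - 327 , 77, 91, 100, 456,  541] 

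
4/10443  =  4/10443= 0.00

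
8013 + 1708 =9721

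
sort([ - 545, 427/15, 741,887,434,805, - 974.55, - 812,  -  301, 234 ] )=[-974.55, - 812, - 545, - 301,427/15,  234,  434,  741,805, 887]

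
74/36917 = 74/36917 =0.00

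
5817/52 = 5817/52 = 111.87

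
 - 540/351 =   -  20/13 = -1.54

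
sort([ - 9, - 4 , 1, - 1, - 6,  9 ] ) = [-9, - 6, -4, - 1,  1, 9 ]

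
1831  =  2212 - 381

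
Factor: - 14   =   - 2^1*7^1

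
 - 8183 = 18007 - 26190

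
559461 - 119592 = 439869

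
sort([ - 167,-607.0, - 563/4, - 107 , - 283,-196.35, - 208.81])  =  [  -  607.0, - 283, - 208.81,  -  196.35, -167, - 563/4, - 107]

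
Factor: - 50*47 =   -  2^1 * 5^2 * 47^1   =  - 2350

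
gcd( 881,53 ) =1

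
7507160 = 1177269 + 6329891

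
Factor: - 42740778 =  - 2^1*3^1*41^1*173743^1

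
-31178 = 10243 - 41421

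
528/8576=33/536 = 0.06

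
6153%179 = 67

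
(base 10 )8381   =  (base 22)h6l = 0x20BD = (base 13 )3a79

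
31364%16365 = 14999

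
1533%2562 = 1533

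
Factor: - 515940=-2^2*3^1 * 5^1*8599^1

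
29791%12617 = 4557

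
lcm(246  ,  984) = 984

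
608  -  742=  - 134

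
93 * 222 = 20646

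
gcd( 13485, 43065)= 435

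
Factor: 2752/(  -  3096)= - 8/9 = - 2^3*3^( - 2 )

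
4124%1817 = 490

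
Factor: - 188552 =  - 2^3*7^2 * 13^1*37^1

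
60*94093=5645580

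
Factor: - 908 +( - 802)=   -1710 = - 2^1 * 3^2*5^1 * 19^1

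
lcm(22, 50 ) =550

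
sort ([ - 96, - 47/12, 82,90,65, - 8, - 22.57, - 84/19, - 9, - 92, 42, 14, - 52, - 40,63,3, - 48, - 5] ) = [ - 96, - 92, - 52, - 48,-40, - 22.57, - 9, - 8, - 5,-84/19, - 47/12, 3,14,42,63,65, 82,90 ] 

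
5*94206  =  471030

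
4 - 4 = 0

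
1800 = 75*24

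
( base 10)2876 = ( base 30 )35q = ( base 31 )2UO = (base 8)5474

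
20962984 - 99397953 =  - 78434969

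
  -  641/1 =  - 641 = - 641.00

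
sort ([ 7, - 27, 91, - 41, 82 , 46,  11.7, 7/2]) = [-41, - 27,7/2, 7, 11.7 , 46,82, 91] 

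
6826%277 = 178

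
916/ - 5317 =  - 1 + 4401/5317 = - 0.17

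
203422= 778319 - 574897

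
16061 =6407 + 9654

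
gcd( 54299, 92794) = 1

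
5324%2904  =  2420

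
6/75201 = 2/25067 = 0.00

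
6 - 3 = 3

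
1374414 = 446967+927447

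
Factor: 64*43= 2^6*43^1= 2752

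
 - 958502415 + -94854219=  - 1053356634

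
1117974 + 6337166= 7455140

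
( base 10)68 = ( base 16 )44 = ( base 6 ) 152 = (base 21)35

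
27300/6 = 4550 =4550.00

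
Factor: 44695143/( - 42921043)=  - 3^2*11^( - 1 ) * 53^(-1 )*83^( - 1 ) *887^( - 1 )*4966127^1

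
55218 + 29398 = 84616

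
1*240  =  240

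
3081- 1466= 1615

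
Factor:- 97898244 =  - 2^2*3^1*8158187^1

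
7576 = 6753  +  823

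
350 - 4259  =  -3909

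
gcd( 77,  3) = 1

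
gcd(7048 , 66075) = 881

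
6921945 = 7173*965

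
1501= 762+739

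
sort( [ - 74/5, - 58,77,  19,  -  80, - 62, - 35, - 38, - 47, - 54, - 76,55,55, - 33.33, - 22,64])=[-80, - 76,-62, - 58, - 54, - 47, - 38, -35, - 33.33, - 22, - 74/5,19,55,55, 64, 77 ] 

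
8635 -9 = 8626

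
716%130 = 66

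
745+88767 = 89512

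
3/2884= 3/2884= 0.00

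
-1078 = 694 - 1772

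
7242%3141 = 960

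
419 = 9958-9539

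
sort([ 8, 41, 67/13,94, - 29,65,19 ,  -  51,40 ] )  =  [ - 51, - 29,67/13 , 8,19,40,41, 65,  94 ] 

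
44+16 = 60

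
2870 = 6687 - 3817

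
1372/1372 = 1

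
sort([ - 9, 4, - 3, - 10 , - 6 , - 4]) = [ - 10, - 9, - 6,  -  4, - 3,4]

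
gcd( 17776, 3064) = 8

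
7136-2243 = 4893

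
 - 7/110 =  - 1 +103/110 = -0.06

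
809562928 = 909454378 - 99891450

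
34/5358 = 17/2679 = 0.01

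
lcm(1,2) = 2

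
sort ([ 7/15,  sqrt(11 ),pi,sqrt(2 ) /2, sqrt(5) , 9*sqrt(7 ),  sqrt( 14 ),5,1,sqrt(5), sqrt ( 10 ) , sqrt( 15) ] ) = [ 7/15, sqrt( 2 )/2,1, sqrt(5 ), sqrt ( 5),pi,sqrt(10), sqrt (11 ),sqrt(14 ),sqrt(15),5,9*sqrt( 7)]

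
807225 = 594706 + 212519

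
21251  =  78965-57714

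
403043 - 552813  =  - 149770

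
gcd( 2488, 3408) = 8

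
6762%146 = 46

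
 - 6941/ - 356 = 19 + 177/356 = 19.50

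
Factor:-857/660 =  - 2^( - 2 )*3^( - 1 )*5^( - 1 ) * 11^( - 1 )*857^1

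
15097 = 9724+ 5373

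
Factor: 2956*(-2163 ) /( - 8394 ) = 1065638/1399   =  2^1*7^1*103^1*739^1*1399^( - 1)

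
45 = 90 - 45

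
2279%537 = 131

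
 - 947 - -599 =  - 348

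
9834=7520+2314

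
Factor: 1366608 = 2^4*3^1*71^1*401^1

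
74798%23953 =2939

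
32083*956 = 30671348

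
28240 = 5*5648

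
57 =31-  -26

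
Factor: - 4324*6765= - 29251860 = - 2^2 * 3^1*5^1*11^1*23^1 * 41^1 * 47^1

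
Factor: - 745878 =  - 2^1*3^1*7^2 *43^1*59^1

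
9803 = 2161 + 7642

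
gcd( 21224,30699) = 379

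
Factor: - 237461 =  - 7^1*33923^1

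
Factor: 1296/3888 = 3^( - 1 ) = 1/3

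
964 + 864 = 1828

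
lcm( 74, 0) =0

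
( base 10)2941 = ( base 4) 231331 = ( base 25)4HG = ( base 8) 5575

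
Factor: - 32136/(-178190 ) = 156/865 = 2^2*3^1*5^( - 1)*13^1*173^( - 1 )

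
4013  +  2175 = 6188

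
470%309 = 161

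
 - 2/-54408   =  1/27204 =0.00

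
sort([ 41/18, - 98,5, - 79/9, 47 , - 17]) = [ - 98, - 17, - 79/9,41/18,  5,  47 ]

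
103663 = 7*14809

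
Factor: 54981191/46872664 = 2^(-3 )*61^1*67^( - 1 )*73^1 *157^(- 1)*557^(  -  1)* 12347^1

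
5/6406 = 5/6406 = 0.00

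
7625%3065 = 1495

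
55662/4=13915 +1/2 = 13915.50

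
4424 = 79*56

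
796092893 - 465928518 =330164375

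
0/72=0 = 0.00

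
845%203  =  33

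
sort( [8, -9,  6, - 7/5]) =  [ - 9, - 7/5 , 6 , 8]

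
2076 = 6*346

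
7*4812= 33684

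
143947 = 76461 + 67486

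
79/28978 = 79/28978 = 0.00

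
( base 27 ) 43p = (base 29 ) 3H6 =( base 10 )3022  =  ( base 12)18ba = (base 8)5716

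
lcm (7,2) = 14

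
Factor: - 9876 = -2^2*3^1*823^1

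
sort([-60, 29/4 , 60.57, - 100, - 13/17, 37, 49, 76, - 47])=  [ - 100, - 60, - 47,-13/17, 29/4,37,49, 60.57, 76] 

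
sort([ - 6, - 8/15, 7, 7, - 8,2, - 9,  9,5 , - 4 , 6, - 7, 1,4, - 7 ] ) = [ - 9, - 8, - 7, - 7, - 6 ,-4, - 8/15, 1, 2, 4, 5, 6 , 7, 7, 9 ]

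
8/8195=8/8195 = 0.00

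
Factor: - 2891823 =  - 3^1*11^1*87631^1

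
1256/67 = 18+50/67 = 18.75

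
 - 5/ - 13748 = 5/13748 = 0.00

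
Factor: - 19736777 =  - 19736777^1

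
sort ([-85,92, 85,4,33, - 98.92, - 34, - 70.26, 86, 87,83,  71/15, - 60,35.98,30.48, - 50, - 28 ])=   [ - 98.92, - 85,-70.26,- 60, - 50, - 34 , - 28 , 4, 71/15, 30.48,33,  35.98 , 83, 85, 86, 87,92 ]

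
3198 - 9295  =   - 6097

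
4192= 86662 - 82470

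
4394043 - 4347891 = 46152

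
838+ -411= 427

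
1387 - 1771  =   - 384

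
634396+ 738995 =1373391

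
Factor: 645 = 3^1*5^1 * 43^1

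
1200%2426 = 1200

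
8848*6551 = 57963248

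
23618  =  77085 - 53467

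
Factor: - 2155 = - 5^1*431^1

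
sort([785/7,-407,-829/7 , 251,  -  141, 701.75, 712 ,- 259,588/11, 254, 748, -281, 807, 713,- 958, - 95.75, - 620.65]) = [ - 958, - 620.65, - 407, - 281,  -  259, - 141, - 829/7, - 95.75, 588/11, 785/7, 251, 254 , 701.75, 712, 713,748, 807]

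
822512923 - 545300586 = 277212337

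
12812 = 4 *3203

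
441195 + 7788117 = 8229312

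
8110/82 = 98 + 37/41 = 98.90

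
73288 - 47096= 26192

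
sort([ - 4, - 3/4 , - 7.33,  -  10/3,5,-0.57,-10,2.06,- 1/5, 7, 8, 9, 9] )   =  [-10 , - 7.33,-4,- 10/3, -3/4, - 0.57, -1/5, 2.06, 5, 7, 8 , 9,  9 ] 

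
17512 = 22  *796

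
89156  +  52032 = 141188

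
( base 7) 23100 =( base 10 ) 5880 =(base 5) 142010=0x16F8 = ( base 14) 2200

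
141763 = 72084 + 69679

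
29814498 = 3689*8082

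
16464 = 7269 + 9195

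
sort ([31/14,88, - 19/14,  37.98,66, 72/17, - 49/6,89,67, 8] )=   [- 49/6, - 19/14,31/14, 72/17,8, 37.98,  66,67,88,89] 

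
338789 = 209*1621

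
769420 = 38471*20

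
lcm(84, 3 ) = 84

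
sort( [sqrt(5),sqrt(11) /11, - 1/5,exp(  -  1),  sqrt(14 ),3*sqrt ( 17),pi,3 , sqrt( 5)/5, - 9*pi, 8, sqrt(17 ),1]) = [ - 9*pi, - 1/5, sqrt(11)/11, exp (-1), sqrt( 5 )/5, 1, sqrt(5) , 3, pi, sqrt(14), sqrt(17) , 8, 3*sqrt(17)]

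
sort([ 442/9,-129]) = [ - 129, 442/9]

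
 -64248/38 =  - 1691 + 5/19 =- 1690.74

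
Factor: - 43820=  -  2^2 * 5^1*  7^1*313^1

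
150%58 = 34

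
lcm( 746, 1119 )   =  2238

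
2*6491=12982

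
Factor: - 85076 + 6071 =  - 79005 = - 3^1*5^1*23^1 * 229^1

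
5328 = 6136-808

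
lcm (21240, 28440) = 1677960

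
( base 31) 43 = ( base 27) 4J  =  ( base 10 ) 127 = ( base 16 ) 7f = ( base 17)78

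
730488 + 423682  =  1154170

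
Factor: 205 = 5^1*41^1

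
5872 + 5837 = 11709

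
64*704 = 45056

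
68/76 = 17/19 = 0.89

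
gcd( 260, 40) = 20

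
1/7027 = 1/7027=0.00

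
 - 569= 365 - 934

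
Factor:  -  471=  - 3^1*157^1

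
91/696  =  91/696=0.13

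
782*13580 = 10619560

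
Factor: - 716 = - 2^2 * 179^1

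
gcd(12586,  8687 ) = 7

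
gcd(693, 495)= 99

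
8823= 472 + 8351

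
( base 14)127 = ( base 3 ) 22120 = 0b11100111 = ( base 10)231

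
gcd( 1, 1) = 1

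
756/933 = 252/311 = 0.81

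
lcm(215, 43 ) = 215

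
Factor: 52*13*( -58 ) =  - 39208 = - 2^3*13^2*29^1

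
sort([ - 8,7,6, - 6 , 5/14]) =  [ - 8,-6, 5/14,6,7 ] 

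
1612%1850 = 1612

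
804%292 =220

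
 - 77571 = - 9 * 8619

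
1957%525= 382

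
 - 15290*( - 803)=12277870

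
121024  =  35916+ 85108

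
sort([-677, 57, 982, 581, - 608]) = [ - 677,-608,57, 581,982]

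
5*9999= 49995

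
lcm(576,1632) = 9792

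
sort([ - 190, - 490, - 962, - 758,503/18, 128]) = [-962, - 758, - 490,  -  190,503/18, 128 ] 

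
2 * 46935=93870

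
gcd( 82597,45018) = 1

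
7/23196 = 7/23196 = 0.00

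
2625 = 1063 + 1562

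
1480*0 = 0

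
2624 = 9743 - 7119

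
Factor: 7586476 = 2^2*41^1 * 167^1*277^1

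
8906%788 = 238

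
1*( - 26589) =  - 26589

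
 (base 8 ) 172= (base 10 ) 122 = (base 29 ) 46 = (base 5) 442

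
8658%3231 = 2196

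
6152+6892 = 13044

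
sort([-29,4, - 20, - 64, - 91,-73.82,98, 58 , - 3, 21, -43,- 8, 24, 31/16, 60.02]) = [ - 91,- 73.82, - 64,-43,-29, - 20, - 8,-3,31/16, 4 , 21,24 , 58  ,  60.02, 98 ]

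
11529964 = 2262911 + 9267053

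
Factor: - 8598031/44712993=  - 3^ ( - 1) * 53^1*12479^1*1146487^( - 1) = - 661387/3439461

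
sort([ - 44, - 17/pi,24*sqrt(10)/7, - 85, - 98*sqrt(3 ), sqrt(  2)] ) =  [ - 98*sqrt(3 ), - 85,-44,-17/pi,  sqrt(2) , 24 * sqrt(10)/7] 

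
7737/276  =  2579/92 = 28.03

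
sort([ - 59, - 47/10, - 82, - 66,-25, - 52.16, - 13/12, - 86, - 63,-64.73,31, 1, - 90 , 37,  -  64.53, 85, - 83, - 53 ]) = [ - 90, - 86, - 83, - 82, - 66, - 64.73, - 64.53, - 63, - 59, - 53, - 52.16, - 25,-47/10, -13/12, 1,31, 37,85] 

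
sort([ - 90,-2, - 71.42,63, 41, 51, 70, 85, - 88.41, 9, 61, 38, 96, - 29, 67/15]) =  [  -  90, - 88.41, - 71.42,  -  29, - 2, 67/15,9, 38, 41, 51, 61, 63, 70,85,96] 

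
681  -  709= - 28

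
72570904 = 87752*827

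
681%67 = 11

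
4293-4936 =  - 643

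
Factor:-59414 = -2^1 * 61^1*487^1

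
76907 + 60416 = 137323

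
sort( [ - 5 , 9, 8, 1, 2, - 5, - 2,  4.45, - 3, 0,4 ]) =[ - 5, - 5,  -  3, - 2, 0, 1,2,  4, 4.45, 8, 9 ] 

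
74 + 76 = 150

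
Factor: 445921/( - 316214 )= - 2^ (-1)*7^1*223^( - 1)*709^(-1 )*63703^1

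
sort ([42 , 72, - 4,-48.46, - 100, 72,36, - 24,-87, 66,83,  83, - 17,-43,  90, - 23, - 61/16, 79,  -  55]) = [  -  100,-87, - 55,- 48.46,-43,-24,-23, - 17, - 4, - 61/16,36,42, 66,72,72, 79, 83,83,90]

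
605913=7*86559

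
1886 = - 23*( - 82 )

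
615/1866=205/622 =0.33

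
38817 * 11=426987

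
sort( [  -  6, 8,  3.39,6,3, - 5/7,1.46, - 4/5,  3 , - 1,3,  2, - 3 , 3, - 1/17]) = [ - 6 , - 3, - 1,-4/5, - 5/7, - 1/17, 1.46,2, 3,  3,3,3,3.39,  6 , 8] 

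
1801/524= 3 +229/524= 3.44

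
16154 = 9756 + 6398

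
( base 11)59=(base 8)100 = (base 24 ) 2G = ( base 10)64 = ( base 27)2A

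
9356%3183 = 2990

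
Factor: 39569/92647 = 39569^1 * 92647^( - 1)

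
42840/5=8568 = 8568.00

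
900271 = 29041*31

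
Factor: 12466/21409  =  2^1*23^1*79^(- 1 ) = 46/79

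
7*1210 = 8470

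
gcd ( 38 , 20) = 2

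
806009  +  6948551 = 7754560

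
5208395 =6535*797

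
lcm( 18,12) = 36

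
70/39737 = 70/39737 =0.00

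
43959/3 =14653 = 14653.00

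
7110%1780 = 1770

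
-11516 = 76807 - 88323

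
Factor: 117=3^2*13^1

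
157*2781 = 436617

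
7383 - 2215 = 5168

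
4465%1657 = 1151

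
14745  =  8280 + 6465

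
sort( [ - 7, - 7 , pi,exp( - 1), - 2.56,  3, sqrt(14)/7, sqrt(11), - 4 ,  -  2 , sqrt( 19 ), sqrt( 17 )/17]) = [ - 7 , -7, - 4,-2.56, - 2, sqrt( 17 )/17, exp( - 1),sqrt(14 )/7,3,pi,sqrt(11), sqrt( 19) ] 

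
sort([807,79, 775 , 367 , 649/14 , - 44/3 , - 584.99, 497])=[-584.99,- 44/3 , 649/14,79,367,497,  775,  807]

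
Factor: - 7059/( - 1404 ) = 181/36= 2^( - 2) * 3^( - 2 )* 181^1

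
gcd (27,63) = 9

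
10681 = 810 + 9871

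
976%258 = 202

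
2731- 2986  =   - 255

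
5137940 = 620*8287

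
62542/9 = 62542/9  =  6949.11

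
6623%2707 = 1209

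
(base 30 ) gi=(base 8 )762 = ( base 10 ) 498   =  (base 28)hm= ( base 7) 1311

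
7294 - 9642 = - 2348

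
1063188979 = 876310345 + 186878634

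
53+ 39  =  92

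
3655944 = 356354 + 3299590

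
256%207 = 49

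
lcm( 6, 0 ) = 0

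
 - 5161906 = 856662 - 6018568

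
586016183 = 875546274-289530091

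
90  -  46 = 44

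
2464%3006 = 2464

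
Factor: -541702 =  - 2^1*7^1*38693^1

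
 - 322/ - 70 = 4+3/5 = 4.60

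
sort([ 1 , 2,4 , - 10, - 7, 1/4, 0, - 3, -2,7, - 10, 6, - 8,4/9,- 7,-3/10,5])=[ - 10, - 10, - 8, - 7, -7, - 3,- 2, - 3/10,0,1/4,4/9 , 1, 2, 4,5, 6, 7]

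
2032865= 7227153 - 5194288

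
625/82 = 625/82 = 7.62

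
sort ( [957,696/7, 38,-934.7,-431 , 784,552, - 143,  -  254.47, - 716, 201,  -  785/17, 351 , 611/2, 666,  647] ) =[ - 934.7,- 716, - 431, -254.47, - 143, - 785/17,38,696/7 , 201, 611/2,  351,  552,647, 666 , 784,957]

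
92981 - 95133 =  - 2152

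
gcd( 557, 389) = 1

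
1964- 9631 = - 7667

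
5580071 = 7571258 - 1991187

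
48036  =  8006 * 6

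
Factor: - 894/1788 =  - 1/2 = - 2^( - 1 )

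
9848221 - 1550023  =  8298198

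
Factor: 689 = 13^1* 53^1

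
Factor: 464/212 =2^2*29^1*53^( - 1) = 116/53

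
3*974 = 2922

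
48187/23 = 48187/23 = 2095.09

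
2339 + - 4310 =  - 1971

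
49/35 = 1 + 2/5 = 1.40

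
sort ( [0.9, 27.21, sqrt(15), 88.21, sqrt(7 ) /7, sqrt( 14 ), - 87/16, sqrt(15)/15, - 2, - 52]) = [ - 52 , - 87/16,-2, sqrt( 15 )/15,sqrt(7)/7,0.9, sqrt(14 ) , sqrt( 15), 27.21, 88.21]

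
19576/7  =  19576/7 = 2796.57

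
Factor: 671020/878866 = 2^1 * 5^1*7^1 * 17^(- 1)*4793^1*25849^ ( - 1 )= 335510/439433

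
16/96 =1/6=0.17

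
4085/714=4085/714 = 5.72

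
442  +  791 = 1233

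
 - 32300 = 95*( - 340 )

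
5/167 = 5/167 = 0.03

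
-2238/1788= - 373/298 = -1.25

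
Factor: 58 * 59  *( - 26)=-88972 = - 2^2*13^1*29^1*59^1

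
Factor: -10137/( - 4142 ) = 93/38 = 2^( - 1) * 3^1*19^(-1 )*31^1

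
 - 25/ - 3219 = 25/3219 = 0.01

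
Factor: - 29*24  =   - 696 = - 2^3*3^1*29^1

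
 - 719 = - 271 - 448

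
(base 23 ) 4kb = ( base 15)b77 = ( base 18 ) 7hd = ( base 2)101000011011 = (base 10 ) 2587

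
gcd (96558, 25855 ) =1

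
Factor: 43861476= 2^2*3^1*677^1*5399^1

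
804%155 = 29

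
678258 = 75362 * 9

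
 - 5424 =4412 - 9836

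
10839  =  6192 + 4647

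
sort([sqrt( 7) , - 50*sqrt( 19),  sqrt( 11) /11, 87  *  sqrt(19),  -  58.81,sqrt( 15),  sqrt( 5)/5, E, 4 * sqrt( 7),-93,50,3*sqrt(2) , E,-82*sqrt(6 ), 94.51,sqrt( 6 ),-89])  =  [ - 50 * sqrt( 19 ), - 82*sqrt( 6), - 93, -89,-58.81,sqrt( 11)/11,sqrt( 5)/5,sqrt(6),sqrt( 7 ),E, E, sqrt( 15 ), 3* sqrt(2),4 * sqrt( 7 ),  50,94.51,  87*sqrt(19)] 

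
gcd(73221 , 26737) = 1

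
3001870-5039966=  - 2038096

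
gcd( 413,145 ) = 1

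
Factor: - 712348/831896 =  - 2^(  -  1 )*7^1*103^1*421^( - 1 ) = -721/842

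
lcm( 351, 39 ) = 351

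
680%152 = 72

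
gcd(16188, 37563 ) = 57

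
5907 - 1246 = 4661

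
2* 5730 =11460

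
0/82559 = 0 = 0.00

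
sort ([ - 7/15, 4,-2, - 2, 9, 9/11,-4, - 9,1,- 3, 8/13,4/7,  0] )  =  [ - 9,-4, - 3 ,- 2, - 2,  -  7/15,0, 4/7  ,  8/13, 9/11, 1, 4,9]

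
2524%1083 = 358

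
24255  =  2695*9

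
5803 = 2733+3070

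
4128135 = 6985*591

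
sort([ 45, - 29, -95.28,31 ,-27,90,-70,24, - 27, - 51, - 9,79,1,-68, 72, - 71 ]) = [ - 95.28,-71,-70, - 68, - 51,- 29,-27,-27 , - 9,1, 24, 31 , 45, 72,  79,90]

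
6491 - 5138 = 1353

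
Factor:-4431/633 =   -  7 = - 7^1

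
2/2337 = 2/2337 =0.00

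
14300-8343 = 5957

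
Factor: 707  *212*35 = 5245940 = 2^2*5^1*7^2*53^1*101^1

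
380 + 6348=6728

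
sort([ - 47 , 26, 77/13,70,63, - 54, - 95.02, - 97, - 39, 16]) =[ - 97,  -  95.02, -54, - 47, - 39 , 77/13,16,26, 63 , 70]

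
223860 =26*8610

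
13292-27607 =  - 14315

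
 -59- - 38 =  - 21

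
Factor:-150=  - 2^1*3^1*5^2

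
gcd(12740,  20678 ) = 98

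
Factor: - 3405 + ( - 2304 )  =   - 3^1*11^1 * 173^1 = -5709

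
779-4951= - 4172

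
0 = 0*6610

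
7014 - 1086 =5928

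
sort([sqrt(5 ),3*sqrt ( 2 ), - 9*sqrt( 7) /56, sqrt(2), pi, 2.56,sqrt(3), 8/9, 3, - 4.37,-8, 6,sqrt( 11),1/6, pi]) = [-8,-4.37,- 9*sqrt(7 ) /56,  1/6, 8/9,sqrt(2 ),sqrt(3 ), sqrt( 5 ), 2.56, 3,  pi,  pi , sqrt( 11),3*sqrt(2), 6]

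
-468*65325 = -30572100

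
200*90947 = 18189400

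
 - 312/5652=-26/471 = -0.06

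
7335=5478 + 1857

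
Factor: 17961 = 3^1*5987^1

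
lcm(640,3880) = 62080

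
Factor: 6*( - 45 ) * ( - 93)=2^1*3^4*5^1 * 31^1 = 25110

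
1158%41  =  10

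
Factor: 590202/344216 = 2^(- 2 )*3^2*17^( - 1)*2531^( -1 ) * 32789^1 =295101/172108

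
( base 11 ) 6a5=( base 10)841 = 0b1101001001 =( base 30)S1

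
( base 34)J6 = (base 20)1cc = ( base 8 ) 1214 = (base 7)1621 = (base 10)652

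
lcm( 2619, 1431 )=138807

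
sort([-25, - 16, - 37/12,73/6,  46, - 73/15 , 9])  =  [  -  25,-16,-73/15, - 37/12, 9,73/6, 46] 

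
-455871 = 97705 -553576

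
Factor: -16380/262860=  - 3^1*  7^1*337^(-1)= - 21/337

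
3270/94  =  1635/47 = 34.79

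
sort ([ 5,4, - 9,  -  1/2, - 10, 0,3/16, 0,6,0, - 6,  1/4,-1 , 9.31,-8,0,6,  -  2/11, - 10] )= [ - 10,  -  10, - 9, - 8, - 6,-1, -1/2, - 2/11,0,0,0 , 0, 3/16,1/4,4,5,6,6,9.31]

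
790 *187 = 147730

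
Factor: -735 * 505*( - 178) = 2^1 * 3^1*5^2*7^2*89^1*101^1 = 66069150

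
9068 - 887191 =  - 878123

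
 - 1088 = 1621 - 2709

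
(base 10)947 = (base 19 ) 2BG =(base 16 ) 3B3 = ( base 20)277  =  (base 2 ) 1110110011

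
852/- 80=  - 11 + 7/20 = -10.65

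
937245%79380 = 64065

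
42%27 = 15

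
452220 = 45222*10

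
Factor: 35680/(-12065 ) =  - 2^5*19^( - 1 )*127^( - 1)*223^1 = - 7136/2413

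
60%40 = 20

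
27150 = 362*75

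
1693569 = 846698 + 846871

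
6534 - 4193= 2341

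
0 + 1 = 1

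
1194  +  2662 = 3856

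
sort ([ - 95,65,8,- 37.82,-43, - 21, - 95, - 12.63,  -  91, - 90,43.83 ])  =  [ - 95 , - 95, - 91, - 90, - 43 , - 37.82, - 21,  -  12.63,8 , 43.83,65 ]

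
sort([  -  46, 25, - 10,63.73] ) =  [ - 46, - 10,25,63.73 ] 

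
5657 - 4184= 1473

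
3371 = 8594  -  5223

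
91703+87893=179596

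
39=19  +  20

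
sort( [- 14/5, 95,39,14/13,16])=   [ -14/5,14/13,16,39, 95] 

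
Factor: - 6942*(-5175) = 2^1*3^3*5^2*13^1*23^1*89^1 = 35924850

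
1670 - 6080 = -4410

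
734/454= 1 + 140/227 = 1.62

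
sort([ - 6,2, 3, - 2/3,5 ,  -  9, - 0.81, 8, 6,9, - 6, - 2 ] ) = [ - 9, - 6, - 6,-2, - 0.81, - 2/3,  2,  3, 5,6 , 8,9]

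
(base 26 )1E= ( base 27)1d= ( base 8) 50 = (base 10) 40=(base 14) 2C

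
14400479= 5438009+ 8962470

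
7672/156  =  49 + 7/39  =  49.18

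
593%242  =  109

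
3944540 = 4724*835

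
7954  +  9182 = 17136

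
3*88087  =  264261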